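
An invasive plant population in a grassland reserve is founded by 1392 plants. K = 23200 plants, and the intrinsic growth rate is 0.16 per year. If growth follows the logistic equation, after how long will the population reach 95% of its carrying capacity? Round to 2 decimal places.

35.60 years

A = (K − N₀)/N₀ = (23200 − 1392)/1392 = 15.667.
Solve 23200/(1 + 15.667·e^(−0.16t)) = 22040: 1 + 15.667·e^(−0.16t) = 1.0526, so e^(−0.16t) = 0.00335946.
−0.16·t = ln(0.00335946) = -5.696, so t = 5.696/0.16 = 35.6.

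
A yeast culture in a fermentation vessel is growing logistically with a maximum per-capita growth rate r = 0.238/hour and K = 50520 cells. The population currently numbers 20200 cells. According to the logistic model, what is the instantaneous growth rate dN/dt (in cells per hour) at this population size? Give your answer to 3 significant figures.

2890 cells per hour

dN/dt = rN(1 − N/K) = 0.238 × 20200 × (1 − 20200/50520).
1 − 20200/50520 = 0.60016; dN/dt = 0.238 × 20200 × 0.60016 = 2885.3.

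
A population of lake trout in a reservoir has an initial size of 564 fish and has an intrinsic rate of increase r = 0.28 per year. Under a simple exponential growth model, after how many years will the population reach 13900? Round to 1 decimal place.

11.4 years

Set N₀·e^(rt) = 13900: e^(0.28·t) = 13900/564 = 24.645.
0.28·t = ln(24.645) = 3.2046, so t = 3.2046/0.28 = 11.445.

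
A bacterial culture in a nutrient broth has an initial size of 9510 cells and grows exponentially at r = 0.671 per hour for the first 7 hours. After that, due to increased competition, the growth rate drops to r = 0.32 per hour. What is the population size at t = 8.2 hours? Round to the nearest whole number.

1530491 cells

Phase 1: N(7) = 9510·e^(0.671×7) = 9510·e^4.697 = 1.042466×10^6.
Phase 2 runs for 8.2 − 7 = 1.2 hours at r = 0.32.
N(8.2) = 1.042466×10^6·e^(0.32×1.2) = 1.042466×10^6·e^0.384 = 1.530491×10^6.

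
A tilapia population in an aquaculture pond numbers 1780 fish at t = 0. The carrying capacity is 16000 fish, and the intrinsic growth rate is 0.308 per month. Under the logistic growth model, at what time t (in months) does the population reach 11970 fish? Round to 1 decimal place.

A = (K − N₀)/N₀ = (16000 − 1780)/1780 = 7.9888.
Solve 16000/(1 + 7.9888·e^(−0.308t)) = 11970: 1 + 7.9888·e^(−0.308t) = 1.3367, so e^(−0.308t) = 0.0421436.
−0.308·t = ln(0.0421436) = -3.1667, so t = 3.1667/0.308 = 10.281.

10.3 months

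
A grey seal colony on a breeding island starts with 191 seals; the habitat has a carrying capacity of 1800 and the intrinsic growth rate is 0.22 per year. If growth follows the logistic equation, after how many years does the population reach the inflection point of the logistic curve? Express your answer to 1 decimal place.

Logistic growth is fastest at N = K/2 = 900.
A = (K − N₀)/N₀ = 8.4241. Set K/(1 + A·e^(−rt)) = K/2 → A·e^(−rt) = 1.
e^(−0.22t) = 1/8.4241 = 0.118707, so t = ln(8.4241)/0.22 = 2.1311/0.22 = 9.6868.

9.7 years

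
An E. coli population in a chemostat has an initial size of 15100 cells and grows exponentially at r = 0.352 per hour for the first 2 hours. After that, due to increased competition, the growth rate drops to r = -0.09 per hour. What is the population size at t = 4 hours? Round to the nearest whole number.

Phase 1: N(2) = 15100·e^(0.352×2) = 15100·e^0.704 = 30529.5.
Phase 2 runs for 4 − 2 = 2 hours at r = -0.09.
N(4) = 30529.5·e^(-0.09×2) = 30529.5·e^-0.18 = 25500.4.

25500 cells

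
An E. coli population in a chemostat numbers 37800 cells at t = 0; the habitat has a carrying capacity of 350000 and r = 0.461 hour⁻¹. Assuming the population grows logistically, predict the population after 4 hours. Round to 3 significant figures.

152000 cells

A = (K − N₀)/N₀ = (350000 − 37800)/37800 = 8.2593.
N(t) = K/(1 + A·e^(−rt)) = 350000/(1 + 8.2593×e^(−0.461×4)).
e^(−1.844) = 0.15818; denominator = 1 + 8.2593×0.15818 = 2.3065.
N = 350000/2.3065 = 151747.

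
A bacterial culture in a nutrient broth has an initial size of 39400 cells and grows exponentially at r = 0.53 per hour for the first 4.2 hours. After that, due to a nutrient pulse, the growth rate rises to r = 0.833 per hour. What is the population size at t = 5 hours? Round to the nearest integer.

710640 cells

Phase 1: N(4.2) = 39400·e^(0.53×4.2) = 39400·e^2.226 = 364952.
Phase 2 runs for 5 − 4.2 = 0.8 hours at r = 0.833.
N(5) = 364952·e^(0.833×0.8) = 364952·e^0.6664 = 710640.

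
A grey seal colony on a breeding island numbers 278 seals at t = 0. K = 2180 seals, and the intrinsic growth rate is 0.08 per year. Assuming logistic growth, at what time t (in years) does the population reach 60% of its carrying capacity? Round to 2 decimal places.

29.11 years

A = (K − N₀)/N₀ = (2180 − 278)/278 = 6.8417.
Solve 2180/(1 + 6.8417·e^(−0.08t)) = 1308: 1 + 6.8417·e^(−0.08t) = 1.6667, so e^(−0.08t) = 0.0974413.
−0.08·t = ln(0.0974413) = -2.3285, so t = 2.3285/0.08 = 29.106.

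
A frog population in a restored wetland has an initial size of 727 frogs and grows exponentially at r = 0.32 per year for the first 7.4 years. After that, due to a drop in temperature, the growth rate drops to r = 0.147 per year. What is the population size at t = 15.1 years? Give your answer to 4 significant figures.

Phase 1: N(7.4) = 727·e^(0.32×7.4) = 727·e^2.368 = 7761.47.
Phase 2 runs for 15.1 − 7.4 = 7.7 years at r = 0.147.
N(15.1) = 7761.47·e^(0.147×7.7) = 7761.47·e^1.132 = 24072.5.

24070 frogs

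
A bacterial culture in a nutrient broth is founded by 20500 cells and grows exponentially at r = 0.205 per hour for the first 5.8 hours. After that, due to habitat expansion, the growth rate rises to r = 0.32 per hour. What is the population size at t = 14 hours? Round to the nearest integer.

928365 cells

Phase 1: N(5.8) = 20500·e^(0.205×5.8) = 20500·e^1.189 = 67317.8.
Phase 2 runs for 14 − 5.8 = 8.2 hours at r = 0.32.
N(14) = 67317.8·e^(0.32×8.2) = 67317.8·e^2.624 = 928365.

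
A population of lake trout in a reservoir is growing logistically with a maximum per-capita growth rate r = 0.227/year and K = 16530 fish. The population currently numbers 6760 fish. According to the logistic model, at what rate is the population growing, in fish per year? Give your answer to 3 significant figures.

dN/dt = rN(1 − N/K) = 0.227 × 6760 × (1 − 6760/16530).
1 − 6760/16530 = 0.59105; dN/dt = 0.227 × 6760 × 0.59105 = 906.97.

907 fish per year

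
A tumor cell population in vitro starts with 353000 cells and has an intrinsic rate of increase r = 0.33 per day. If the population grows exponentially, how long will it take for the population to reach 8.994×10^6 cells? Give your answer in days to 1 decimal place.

9.8 days

Set N₀·e^(rt) = 8.994×10^6: e^(0.33·t) = 8.994×10^6/353000 = 25.479.
0.33·t = ln(25.479) = 3.2378, so t = 3.2378/0.33 = 9.8117.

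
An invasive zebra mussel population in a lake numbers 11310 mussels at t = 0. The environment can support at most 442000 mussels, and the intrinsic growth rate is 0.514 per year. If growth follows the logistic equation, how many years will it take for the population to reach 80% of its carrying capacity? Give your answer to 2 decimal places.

A = (K − N₀)/N₀ = (442000 − 11310)/11310 = 38.08.
Solve 442000/(1 + 38.08·e^(−0.514t)) = 353600: 1 + 38.08·e^(−0.514t) = 1.25, so e^(−0.514t) = 0.00656505.
−0.514·t = ln(0.00656505) = -5.026, so t = 5.026/0.514 = 9.7782.

9.78 years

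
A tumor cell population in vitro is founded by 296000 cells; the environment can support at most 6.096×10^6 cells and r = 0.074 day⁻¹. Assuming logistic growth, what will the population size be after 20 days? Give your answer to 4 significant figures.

A = (K − N₀)/N₀ = (6.096×10^6 − 296000)/296000 = 19.595.
N(t) = K/(1 + A·e^(−rt)) = 6.096×10^6/(1 + 19.595×e^(−0.074×20)).
e^(−1.48) = 0.22764; denominator = 1 + 19.595×0.22764 = 5.4605.
N = 6.096×10^6/5.4605 = 1.116388×10^6.

1116000 cells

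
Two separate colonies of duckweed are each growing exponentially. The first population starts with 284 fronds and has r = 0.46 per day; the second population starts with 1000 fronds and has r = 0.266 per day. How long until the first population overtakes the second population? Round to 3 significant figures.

Set 284·e^(0.46t) = 1000·e^(0.266t).
e^((0.46 − 0.266)t) = 1000/284 → e^(0.194·t) = 3.5211.
0.194·t = ln(3.5211) = 1.2588, so t = 1.2588/0.194 = 6.4886.

6.49 days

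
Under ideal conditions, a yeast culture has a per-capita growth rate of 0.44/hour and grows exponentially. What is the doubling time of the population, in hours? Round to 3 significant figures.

1.58 hours

Doubling time t_d = ln(2)/r = 0.6931/0.44 = 1.5753.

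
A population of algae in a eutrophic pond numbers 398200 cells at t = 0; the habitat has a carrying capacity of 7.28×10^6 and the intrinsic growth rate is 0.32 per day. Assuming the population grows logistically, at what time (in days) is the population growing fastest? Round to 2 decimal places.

8.91 days

Logistic growth is fastest at N = K/2 = 3.64×10^6.
A = (K − N₀)/N₀ = 17.282. Set K/(1 + A·e^(−rt)) = K/2 → A·e^(−rt) = 1.
e^(−0.32t) = 1/17.282 = 0.0578628, so t = ln(17.282)/0.32 = 2.8497/0.32 = 8.9053.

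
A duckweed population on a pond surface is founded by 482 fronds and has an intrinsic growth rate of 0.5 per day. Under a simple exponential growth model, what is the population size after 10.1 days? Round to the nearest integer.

75203 fronds

N(t) = N₀·e^(rt) = 482 × e^(0.5×10.1) = 482 × e^5.05.
e^5.05 ≈ 156.02, so N ≈ 482 × 156.02 = 75202.8.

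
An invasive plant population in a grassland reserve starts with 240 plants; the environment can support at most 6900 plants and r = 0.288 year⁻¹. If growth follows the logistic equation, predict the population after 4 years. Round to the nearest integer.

A = (K − N₀)/N₀ = (6900 − 240)/240 = 27.75.
N(t) = K/(1 + A·e^(−rt)) = 6900/(1 + 27.75×e^(−0.288×4)).
e^(−1.152) = 0.316; denominator = 1 + 27.75×0.316 = 9.7691.
N = 6900/9.7691 = 706.308.

706 plants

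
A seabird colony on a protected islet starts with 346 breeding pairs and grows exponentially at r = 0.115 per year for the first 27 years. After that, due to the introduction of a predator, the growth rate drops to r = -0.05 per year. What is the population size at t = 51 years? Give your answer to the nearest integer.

Phase 1: N(27) = 346·e^(0.115×27) = 346·e^3.105 = 7718.99.
Phase 2 runs for 51 − 27 = 24 years at r = -0.05.
N(51) = 7718.99·e^(-0.05×24) = 7718.99·e^-1.2 = 2324.92.

2325 breeding pairs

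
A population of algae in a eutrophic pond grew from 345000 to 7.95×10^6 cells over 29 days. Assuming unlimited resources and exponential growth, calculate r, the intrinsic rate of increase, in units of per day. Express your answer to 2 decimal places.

0.11 per day

From N(t) = N₀·e^(rt): e^(r·29) = 7.95×10^6/345000 = 23.043.
r·29 = ln(23.043) = 3.1374, so r = 3.1374/29 = 0.10819.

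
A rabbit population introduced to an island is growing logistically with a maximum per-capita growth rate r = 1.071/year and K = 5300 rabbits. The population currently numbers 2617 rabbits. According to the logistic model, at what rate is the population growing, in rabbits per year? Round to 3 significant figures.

1420 rabbits per year

dN/dt = rN(1 − N/K) = 1.071 × 2617 × (1 − 2617/5300).
1 − 2617/5300 = 0.50623; dN/dt = 1.071 × 2617 × 0.50623 = 1418.9.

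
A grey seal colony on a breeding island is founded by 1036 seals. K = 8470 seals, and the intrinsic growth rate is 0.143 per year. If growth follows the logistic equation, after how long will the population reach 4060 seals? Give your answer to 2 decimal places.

13.20 years

A = (K − N₀)/N₀ = (8470 − 1036)/1036 = 7.1757.
Solve 8470/(1 + 7.1757·e^(−0.143t)) = 4060: 1 + 7.1757·e^(−0.143t) = 2.0862, so e^(−0.143t) = 0.151373.
−0.143·t = ln(0.151373) = -1.888, so t = 1.888/0.143 = 13.203.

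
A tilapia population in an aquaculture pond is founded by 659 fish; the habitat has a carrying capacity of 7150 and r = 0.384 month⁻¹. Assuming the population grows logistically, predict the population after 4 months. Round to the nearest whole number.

A = (K − N₀)/N₀ = (7150 − 659)/659 = 9.8498.
N(t) = K/(1 + A·e^(−rt)) = 7150/(1 + 9.8498×e^(−0.384×4)).
e^(−1.536) = 0.21524; denominator = 1 + 9.8498×0.21524 = 3.1201.
N = 7150/3.1201 = 2291.62.

2292 fish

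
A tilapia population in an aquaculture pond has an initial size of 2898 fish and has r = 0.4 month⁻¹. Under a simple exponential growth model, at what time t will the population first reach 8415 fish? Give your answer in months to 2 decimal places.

Set N₀·e^(rt) = 8415: e^(0.4·t) = 8415/2898 = 2.9037.
0.4·t = ln(2.9037) = 1.066, so t = 1.066/0.4 = 2.665.

2.66 months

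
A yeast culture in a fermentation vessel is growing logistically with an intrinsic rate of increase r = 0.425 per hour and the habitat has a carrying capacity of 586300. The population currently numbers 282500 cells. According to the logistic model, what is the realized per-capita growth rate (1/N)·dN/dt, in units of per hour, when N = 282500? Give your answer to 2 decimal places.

0.22 per hour

(1/N)·dN/dt = r(1 − N/K) = 0.425 × (1 − 282500/586300).
= 0.425 × 0.51816 = 0.22022.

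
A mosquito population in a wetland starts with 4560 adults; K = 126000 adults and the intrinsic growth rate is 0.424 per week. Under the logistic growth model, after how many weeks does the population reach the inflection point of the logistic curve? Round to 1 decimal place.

7.7 weeks

Logistic growth is fastest at N = K/2 = 63000.
A = (K − N₀)/N₀ = 26.632. Set K/(1 + A·e^(−rt)) = K/2 → A·e^(−rt) = 1.
e^(−0.424t) = 1/26.632 = 0.0375494, so t = ln(26.632)/0.424 = 3.2821/0.424 = 7.7408.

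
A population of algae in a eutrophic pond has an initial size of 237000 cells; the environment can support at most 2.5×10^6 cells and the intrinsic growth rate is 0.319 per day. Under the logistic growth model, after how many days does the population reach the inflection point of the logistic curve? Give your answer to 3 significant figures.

7.07 days

Logistic growth is fastest at N = K/2 = 1.25×10^6.
A = (K − N₀)/N₀ = 9.5485. Set K/(1 + A·e^(−rt)) = K/2 → A·e^(−rt) = 1.
e^(−0.319t) = 1/9.5485 = 0.104728, so t = ln(9.5485)/0.319 = 2.2564/0.319 = 7.0733.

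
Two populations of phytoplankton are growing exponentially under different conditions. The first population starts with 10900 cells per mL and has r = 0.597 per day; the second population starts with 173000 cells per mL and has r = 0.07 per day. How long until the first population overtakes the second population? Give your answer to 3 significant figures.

5.25 days

Set 10900·e^(0.597t) = 173000·e^(0.07t).
e^((0.597 − 0.07)t) = 173000/10900 → e^(0.527·t) = 15.872.
0.527·t = ln(15.872) = 2.7645, so t = 2.7645/0.527 = 5.2458.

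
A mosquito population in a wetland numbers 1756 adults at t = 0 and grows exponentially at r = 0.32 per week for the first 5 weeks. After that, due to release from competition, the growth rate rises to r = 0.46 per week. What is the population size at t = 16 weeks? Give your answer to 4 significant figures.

1371000 adults

Phase 1: N(5) = 1756·e^(0.32×5) = 1756·e^1.6 = 8697.52.
Phase 2 runs for 16 − 5 = 11 weeks at r = 0.46.
N(16) = 8697.52·e^(0.46×11) = 8697.52·e^5.06 = 1.370647×10^6.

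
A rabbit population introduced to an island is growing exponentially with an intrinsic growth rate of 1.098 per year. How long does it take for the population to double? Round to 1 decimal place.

0.6 years

Doubling time t_d = ln(2)/r = 0.6931/1.098 = 0.63128.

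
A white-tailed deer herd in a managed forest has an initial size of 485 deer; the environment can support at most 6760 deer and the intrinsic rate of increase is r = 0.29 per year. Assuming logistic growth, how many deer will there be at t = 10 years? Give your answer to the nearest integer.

3949 deer

A = (K − N₀)/N₀ = (6760 − 485)/485 = 12.938.
N(t) = K/(1 + A·e^(−rt)) = 6760/(1 + 12.938×e^(−0.29×10)).
e^(−2.9) = 0.055023; denominator = 1 + 12.938×0.055023 = 1.7119.
N = 6760/1.7119 = 3948.83.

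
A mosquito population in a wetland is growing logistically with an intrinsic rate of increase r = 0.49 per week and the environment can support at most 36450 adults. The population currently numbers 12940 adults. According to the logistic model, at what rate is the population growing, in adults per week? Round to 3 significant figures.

dN/dt = rN(1 − N/K) = 0.49 × 12940 × (1 − 12940/36450).
1 − 12940/36450 = 0.64499; dN/dt = 0.49 × 12940 × 0.64499 = 4089.6.

4090 adults per week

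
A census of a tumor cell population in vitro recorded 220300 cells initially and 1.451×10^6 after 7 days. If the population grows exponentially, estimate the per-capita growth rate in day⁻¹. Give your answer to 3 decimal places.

From N(t) = N₀·e^(rt): e^(r·7) = 1.451×10^6/220300 = 6.5865.
r·7 = ln(6.5865) = 1.885, so r = 1.885/7 = 0.26929.

0.269 per day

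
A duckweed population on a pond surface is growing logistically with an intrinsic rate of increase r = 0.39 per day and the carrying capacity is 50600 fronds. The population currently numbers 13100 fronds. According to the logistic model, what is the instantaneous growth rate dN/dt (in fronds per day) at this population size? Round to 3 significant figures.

dN/dt = rN(1 − N/K) = 0.39 × 13100 × (1 − 13100/50600).
1 − 13100/50600 = 0.74111; dN/dt = 0.39 × 13100 × 0.74111 = 3786.3.

3790 fronds per day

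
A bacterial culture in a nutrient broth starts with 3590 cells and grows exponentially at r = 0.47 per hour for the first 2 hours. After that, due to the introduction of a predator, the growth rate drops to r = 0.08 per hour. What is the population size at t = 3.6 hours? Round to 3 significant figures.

10400 cells

Phase 1: N(2) = 3590·e^(0.47×2) = 3590·e^0.94 = 9190.33.
Phase 2 runs for 3.6 − 2 = 1.6 hours at r = 0.08.
N(3.6) = 9190.33·e^(0.08×1.6) = 9190.33·e^0.128 = 10445.3.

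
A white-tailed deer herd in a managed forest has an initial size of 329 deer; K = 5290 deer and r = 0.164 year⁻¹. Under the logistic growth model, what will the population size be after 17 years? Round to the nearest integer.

2744 deer

A = (K − N₀)/N₀ = (5290 − 329)/329 = 15.079.
N(t) = K/(1 + A·e^(−rt)) = 5290/(1 + 15.079×e^(−0.164×17)).
e^(−2.788) = 0.061544; denominator = 1 + 15.079×0.061544 = 1.928.
N = 5290/1.928 = 2743.74.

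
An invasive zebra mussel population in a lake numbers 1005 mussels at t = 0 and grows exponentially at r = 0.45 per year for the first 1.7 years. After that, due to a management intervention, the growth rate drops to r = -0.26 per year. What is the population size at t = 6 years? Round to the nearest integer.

706 mussels

Phase 1: N(1.7) = 1005·e^(0.45×1.7) = 1005·e^0.765 = 2159.74.
Phase 2 runs for 6 − 1.7 = 4.3 years at r = -0.26.
N(6) = 2159.74·e^(-0.26×4.3) = 2159.74·e^-1.118 = 706.09.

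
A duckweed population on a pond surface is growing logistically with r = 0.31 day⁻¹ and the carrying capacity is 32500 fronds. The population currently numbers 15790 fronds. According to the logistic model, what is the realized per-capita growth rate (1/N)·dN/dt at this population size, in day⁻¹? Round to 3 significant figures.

0.159 per day

(1/N)·dN/dt = r(1 − N/K) = 0.31 × (1 − 15790/32500).
= 0.31 × 0.51415 = 0.15939.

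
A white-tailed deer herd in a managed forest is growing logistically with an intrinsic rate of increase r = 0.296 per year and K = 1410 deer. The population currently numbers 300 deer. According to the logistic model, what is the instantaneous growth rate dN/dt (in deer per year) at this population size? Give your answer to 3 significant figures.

dN/dt = rN(1 − N/K) = 0.296 × 300 × (1 − 300/1410).
1 − 300/1410 = 0.78723; dN/dt = 0.296 × 300 × 0.78723 = 69.906.

69.9 deer per year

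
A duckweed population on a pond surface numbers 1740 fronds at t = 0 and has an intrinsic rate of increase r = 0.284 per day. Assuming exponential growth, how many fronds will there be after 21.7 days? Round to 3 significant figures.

826000 fronds

N(t) = N₀·e^(rt) = 1740 × e^(0.284×21.7) = 1740 × e^6.163.
e^6.163 ≈ 474.76, so N ≈ 1740 × 474.76 = 826075.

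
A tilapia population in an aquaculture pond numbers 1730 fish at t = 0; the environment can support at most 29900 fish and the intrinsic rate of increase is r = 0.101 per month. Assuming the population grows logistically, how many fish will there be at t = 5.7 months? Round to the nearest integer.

2944 fish

A = (K − N₀)/N₀ = (29900 − 1730)/1730 = 16.283.
N(t) = K/(1 + A·e^(−rt)) = 29900/(1 + 16.283×e^(−0.101×5.7)).
e^(−0.5757) = 0.56231; denominator = 1 + 16.283×0.56231 = 10.156.
N = 29900/10.156 = 2944.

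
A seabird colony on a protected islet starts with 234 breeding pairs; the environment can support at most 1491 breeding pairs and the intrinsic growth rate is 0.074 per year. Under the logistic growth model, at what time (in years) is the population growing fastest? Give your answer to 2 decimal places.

Logistic growth is fastest at N = K/2 = 745.5.
A = (K − N₀)/N₀ = 5.3718. Set K/(1 + A·e^(−rt)) = K/2 → A·e^(−rt) = 1.
e^(−0.074t) = 1/5.3718 = 0.186158, so t = ln(5.3718)/0.074 = 1.6812/0.074 = 22.718.

22.72 years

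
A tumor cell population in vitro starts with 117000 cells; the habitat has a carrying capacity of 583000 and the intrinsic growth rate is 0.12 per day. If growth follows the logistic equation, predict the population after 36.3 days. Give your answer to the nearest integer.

A = (K − N₀)/N₀ = (583000 − 117000)/117000 = 3.9829.
N(t) = K/(1 + A·e^(−rt)) = 583000/(1 + 3.9829×e^(−0.12×36.3)).
e^(−4.356) = 0.01283; denominator = 1 + 3.9829×0.01283 = 1.0511.
N = 583000/1.0511 = 554657.

554657 cells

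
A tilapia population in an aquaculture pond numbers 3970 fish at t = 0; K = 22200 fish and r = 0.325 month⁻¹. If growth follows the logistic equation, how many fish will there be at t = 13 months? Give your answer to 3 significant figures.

A = (K − N₀)/N₀ = (22200 − 3970)/3970 = 4.5919.
N(t) = K/(1 + A·e^(−rt)) = 22200/(1 + 4.5919×e^(−0.325×13)).
e^(−4.225) = 0.014625; denominator = 1 + 4.5919×0.014625 = 1.0672.
N = 22200/1.0672 = 20802.9.

20800 fish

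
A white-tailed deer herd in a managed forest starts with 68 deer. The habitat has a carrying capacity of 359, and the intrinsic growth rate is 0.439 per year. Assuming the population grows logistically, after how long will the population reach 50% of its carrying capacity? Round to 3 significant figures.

A = (K − N₀)/N₀ = (359 − 68)/68 = 4.2794.
Solve 359/(1 + 4.2794·e^(−0.439t)) = 179.5: 1 + 4.2794·e^(−0.439t) = 2, so e^(−0.439t) = 0.233677.
−0.439·t = ln(0.233677) = -1.4538, so t = 1.4538/0.439 = 3.3117.

3.31 years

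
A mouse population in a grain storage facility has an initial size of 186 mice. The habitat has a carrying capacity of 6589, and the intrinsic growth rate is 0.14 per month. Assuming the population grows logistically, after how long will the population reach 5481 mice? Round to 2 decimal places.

A = (K − N₀)/N₀ = (6589 − 186)/186 = 34.425.
Solve 6589/(1 + 34.425·e^(−0.14t)) = 5481: 1 + 34.425·e^(−0.14t) = 1.2022, so e^(−0.14t) = 0.00587232.
−0.14·t = ln(0.00587232) = -5.1375, so t = 5.1375/0.14 = 36.696.

36.70 months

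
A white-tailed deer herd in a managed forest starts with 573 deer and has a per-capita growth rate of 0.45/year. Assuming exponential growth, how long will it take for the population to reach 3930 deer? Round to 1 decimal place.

Set N₀·e^(rt) = 3930: e^(0.45·t) = 3930/573 = 6.8586.
0.45·t = ln(6.8586) = 1.9255, so t = 1.9255/0.45 = 4.2789.

4.3 years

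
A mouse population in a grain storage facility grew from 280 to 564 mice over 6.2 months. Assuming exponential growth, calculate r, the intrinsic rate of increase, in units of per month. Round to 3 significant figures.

0.113 per month

From N(t) = N₀·e^(rt): e^(r·6.2) = 564/280 = 2.0143.
r·6.2 = ln(2.0143) = 0.70026, so r = 0.70026/6.2 = 0.11295.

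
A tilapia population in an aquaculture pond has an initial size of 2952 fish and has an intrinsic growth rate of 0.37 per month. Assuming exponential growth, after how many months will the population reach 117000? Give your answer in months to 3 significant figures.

Set N₀·e^(rt) = 117000: e^(0.37·t) = 117000/2952 = 39.634.
0.37·t = ln(39.634) = 3.6797, so t = 3.6797/0.37 = 9.9451.

9.95 months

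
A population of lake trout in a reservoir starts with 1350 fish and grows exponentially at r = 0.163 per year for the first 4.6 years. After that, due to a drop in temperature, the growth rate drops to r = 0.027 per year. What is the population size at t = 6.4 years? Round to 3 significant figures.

Phase 1: N(4.6) = 1350·e^(0.163×4.6) = 1350·e^0.7498 = 2857.38.
Phase 2 runs for 6.4 − 4.6 = 1.8 years at r = 0.027.
N(6.4) = 2857.38·e^(0.027×1.8) = 2857.38·e^0.0486 = 2999.68.

3000 fish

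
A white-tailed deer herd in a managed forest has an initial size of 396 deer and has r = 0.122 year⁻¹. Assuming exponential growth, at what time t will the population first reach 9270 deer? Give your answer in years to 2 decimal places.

25.85 years

Set N₀·e^(rt) = 9270: e^(0.122·t) = 9270/396 = 23.409.
0.122·t = ln(23.409) = 3.1531, so t = 3.1531/0.122 = 25.845.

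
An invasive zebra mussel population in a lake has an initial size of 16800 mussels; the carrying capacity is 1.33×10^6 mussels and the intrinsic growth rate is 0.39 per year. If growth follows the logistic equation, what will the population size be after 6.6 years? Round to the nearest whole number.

191129 mussels

A = (K − N₀)/N₀ = (1.33×10^6 − 16800)/16800 = 78.167.
N(t) = K/(1 + A·e^(−rt)) = 1.33×10^6/(1 + 78.167×e^(−0.39×6.6)).
e^(−2.574) = 0.07623; denominator = 1 + 78.167×0.07623 = 6.9586.
N = 1.33×10^6/6.9586 = 191129.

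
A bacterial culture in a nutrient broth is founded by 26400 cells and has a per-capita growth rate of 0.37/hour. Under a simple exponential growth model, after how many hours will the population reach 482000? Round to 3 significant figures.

Set N₀·e^(rt) = 482000: e^(0.37·t) = 482000/26400 = 18.258.
0.37·t = ln(18.258) = 2.9046, so t = 2.9046/0.37 = 7.8502.

7.85 hours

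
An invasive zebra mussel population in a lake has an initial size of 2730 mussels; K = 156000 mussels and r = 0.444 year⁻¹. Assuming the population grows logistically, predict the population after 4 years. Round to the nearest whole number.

A = (K − N₀)/N₀ = (156000 − 2730)/2730 = 56.143.
N(t) = K/(1 + A·e^(−rt)) = 156000/(1 + 56.143×e^(−0.444×4)).
e^(−1.776) = 0.16931; denominator = 1 + 56.143×0.16931 = 10.506.
N = 156000/10.506 = 14849.

14849 mussels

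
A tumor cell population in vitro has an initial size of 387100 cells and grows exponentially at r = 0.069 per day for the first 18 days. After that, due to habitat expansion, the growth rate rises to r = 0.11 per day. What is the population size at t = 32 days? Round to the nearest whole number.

Phase 1: N(18) = 387100·e^(0.069×18) = 387100·e^1.242 = 1.340346×10^6.
Phase 2 runs for 32 − 18 = 14 days at r = 0.11.
N(32) = 1.340346×10^6·e^(0.11×14) = 1.340346×10^6·e^1.54 = 6.252165×10^6.

6252165 cells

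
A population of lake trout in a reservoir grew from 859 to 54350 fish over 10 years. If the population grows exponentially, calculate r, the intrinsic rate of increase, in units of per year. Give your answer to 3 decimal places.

From N(t) = N₀·e^(rt): e^(r·10) = 54350/859 = 63.271.
r·10 = ln(63.271) = 4.1474, so r = 4.1474/10 = 0.41474.

0.415 per year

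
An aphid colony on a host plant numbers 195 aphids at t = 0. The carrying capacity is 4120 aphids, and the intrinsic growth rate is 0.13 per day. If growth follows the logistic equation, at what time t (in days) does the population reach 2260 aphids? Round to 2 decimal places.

A = (K − N₀)/N₀ = (4120 − 195)/195 = 20.128.
Solve 4120/(1 + 20.128·e^(−0.13t)) = 2260: 1 + 20.128·e^(−0.13t) = 1.823, so e^(−0.13t) = 0.0408883.
−0.13·t = ln(0.0408883) = -3.1969, so t = 3.1969/0.13 = 24.592.

24.59 days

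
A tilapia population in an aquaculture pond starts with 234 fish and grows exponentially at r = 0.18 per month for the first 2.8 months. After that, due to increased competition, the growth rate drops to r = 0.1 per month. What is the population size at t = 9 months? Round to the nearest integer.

720 fish

Phase 1: N(2.8) = 234·e^(0.18×2.8) = 234·e^0.504 = 387.347.
Phase 2 runs for 9 − 2.8 = 6.2 months at r = 0.1.
N(9) = 387.347·e^(0.1×6.2) = 387.347·e^0.62 = 720.05.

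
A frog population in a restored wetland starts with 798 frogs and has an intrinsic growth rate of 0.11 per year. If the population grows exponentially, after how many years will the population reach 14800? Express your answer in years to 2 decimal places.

Set N₀·e^(rt) = 14800: e^(0.11·t) = 14800/798 = 18.546.
0.11·t = ln(18.546) = 2.9203, so t = 2.9203/0.11 = 26.548.

26.55 years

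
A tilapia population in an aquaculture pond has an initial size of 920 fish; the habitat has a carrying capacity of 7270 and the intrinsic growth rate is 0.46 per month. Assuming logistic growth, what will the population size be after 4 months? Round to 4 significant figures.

A = (K − N₀)/N₀ = (7270 − 920)/920 = 6.9022.
N(t) = K/(1 + A·e^(−rt)) = 7270/(1 + 6.9022×e^(−0.46×4)).
e^(−1.84) = 0.15882; denominator = 1 + 6.9022×0.15882 = 2.0962.
N = 7270/2.0962 = 3468.2.

3468 fish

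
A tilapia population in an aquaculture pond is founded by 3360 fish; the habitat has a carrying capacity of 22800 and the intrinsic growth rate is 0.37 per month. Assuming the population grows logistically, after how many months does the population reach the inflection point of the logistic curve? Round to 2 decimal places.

Logistic growth is fastest at N = K/2 = 11400.
A = (K − N₀)/N₀ = 5.7857. Set K/(1 + A·e^(−rt)) = K/2 → A·e^(−rt) = 1.
e^(−0.37t) = 1/5.7857 = 0.17284, so t = ln(5.7857)/0.37 = 1.7554/0.37 = 4.7443.

4.74 months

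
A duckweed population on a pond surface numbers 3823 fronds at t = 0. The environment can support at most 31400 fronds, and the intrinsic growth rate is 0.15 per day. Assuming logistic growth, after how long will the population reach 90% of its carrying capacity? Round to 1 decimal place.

27.8 days

A = (K − N₀)/N₀ = (31400 − 3823)/3823 = 7.2134.
Solve 31400/(1 + 7.2134·e^(−0.15t)) = 28260: 1 + 7.2134·e^(−0.15t) = 1.1111, so e^(−0.15t) = 0.0154033.
−0.15·t = ln(0.0154033) = -4.1732, so t = 4.1732/0.15 = 27.821.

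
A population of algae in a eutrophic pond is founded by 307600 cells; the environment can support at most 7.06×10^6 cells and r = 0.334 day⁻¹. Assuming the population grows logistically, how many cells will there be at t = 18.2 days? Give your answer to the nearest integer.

6721952 cells

A = (K − N₀)/N₀ = (7.06×10^6 − 307600)/307600 = 21.952.
N(t) = K/(1 + A·e^(−rt)) = 7.06×10^6/(1 + 21.952×e^(−0.334×18.2)).
e^(−6.079) = 0.0022909; denominator = 1 + 21.952×0.0022909 = 1.0503.
N = 7.06×10^6/1.0503 = 6.721952×10^6.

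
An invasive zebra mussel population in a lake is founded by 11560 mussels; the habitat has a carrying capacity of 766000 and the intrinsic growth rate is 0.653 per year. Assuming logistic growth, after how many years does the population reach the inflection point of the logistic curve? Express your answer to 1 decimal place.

6.4 years

Logistic growth is fastest at N = K/2 = 383000.
A = (K − N₀)/N₀ = 65.263. Set K/(1 + A·e^(−rt)) = K/2 → A·e^(−rt) = 1.
e^(−0.653t) = 1/65.263 = 0.0153226, so t = ln(65.263)/0.653 = 4.1784/0.653 = 6.3988.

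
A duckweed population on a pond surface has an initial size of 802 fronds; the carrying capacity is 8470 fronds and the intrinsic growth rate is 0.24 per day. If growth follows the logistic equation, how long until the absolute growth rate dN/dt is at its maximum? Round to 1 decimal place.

9.4 days

Logistic growth is fastest at N = K/2 = 4235.
A = (K − N₀)/N₀ = 9.5611. Set K/(1 + A·e^(−rt)) = K/2 → A·e^(−rt) = 1.
e^(−0.24t) = 1/9.5611 = 0.104591, so t = ln(9.5611)/0.24 = 2.2577/0.24 = 9.4071.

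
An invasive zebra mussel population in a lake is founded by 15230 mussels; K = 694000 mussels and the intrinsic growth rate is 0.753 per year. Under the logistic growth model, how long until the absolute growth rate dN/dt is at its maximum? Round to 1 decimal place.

Logistic growth is fastest at N = K/2 = 347000.
A = (K − N₀)/N₀ = 44.568. Set K/(1 + A·e^(−rt)) = K/2 → A·e^(−rt) = 1.
e^(−0.753t) = 1/44.568 = 0.0224376, so t = ln(44.568)/0.753 = 3.797/0.753 = 5.0425.

5.0 years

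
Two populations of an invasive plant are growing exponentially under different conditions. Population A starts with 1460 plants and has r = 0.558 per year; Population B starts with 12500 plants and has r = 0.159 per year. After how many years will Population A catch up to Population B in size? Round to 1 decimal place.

5.4 years

Set 1460·e^(0.558t) = 12500·e^(0.159t).
e^((0.558 − 0.159)t) = 12500/1460 → e^(0.399·t) = 8.5616.
0.399·t = ln(8.5616) = 2.1473, so t = 2.1473/0.399 = 5.3817.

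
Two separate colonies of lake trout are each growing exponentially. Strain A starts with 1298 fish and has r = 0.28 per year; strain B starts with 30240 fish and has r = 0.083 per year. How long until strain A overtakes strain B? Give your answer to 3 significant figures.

16.0 years

Set 1298·e^(0.28t) = 30240·e^(0.083t).
e^((0.28 − 0.083)t) = 30240/1298 → e^(0.197·t) = 23.297.
0.197·t = ln(23.297) = 3.1483, so t = 3.1483/0.197 = 15.981.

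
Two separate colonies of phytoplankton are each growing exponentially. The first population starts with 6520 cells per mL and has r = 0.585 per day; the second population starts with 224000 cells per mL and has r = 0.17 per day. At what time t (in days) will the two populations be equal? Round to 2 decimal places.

8.52 days

Set 6520·e^(0.585t) = 224000·e^(0.17t).
e^((0.585 − 0.17)t) = 224000/6520 → e^(0.415·t) = 34.356.
0.415·t = ln(34.356) = 3.5368, so t = 3.5368/0.415 = 8.5223.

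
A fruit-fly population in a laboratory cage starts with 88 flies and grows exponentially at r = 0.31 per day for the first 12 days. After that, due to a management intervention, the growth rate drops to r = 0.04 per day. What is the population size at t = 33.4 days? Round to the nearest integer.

Phase 1: N(12) = 88·e^(0.31×12) = 88·e^3.72 = 3631.27.
Phase 2 runs for 33.4 − 12 = 21.4 days at r = 0.04.
N(33.4) = 3631.27·e^(0.04×21.4) = 3631.27·e^0.856 = 8547.01.

8547 flies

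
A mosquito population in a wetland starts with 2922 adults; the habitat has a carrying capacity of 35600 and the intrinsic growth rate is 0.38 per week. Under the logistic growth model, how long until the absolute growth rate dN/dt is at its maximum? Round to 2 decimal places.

Logistic growth is fastest at N = K/2 = 17800.
A = (K − N₀)/N₀ = 11.183. Set K/(1 + A·e^(−rt)) = K/2 → A·e^(−rt) = 1.
e^(−0.38t) = 1/11.183 = 0.089418, so t = ln(11.183)/0.38 = 2.4144/0.38 = 6.3538.

6.35 weeks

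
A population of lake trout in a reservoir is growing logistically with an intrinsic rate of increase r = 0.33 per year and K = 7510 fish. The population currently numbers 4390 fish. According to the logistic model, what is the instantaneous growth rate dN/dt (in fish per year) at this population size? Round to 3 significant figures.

dN/dt = rN(1 − N/K) = 0.33 × 4390 × (1 − 4390/7510).
1 − 4390/7510 = 0.41545; dN/dt = 0.33 × 4390 × 0.41545 = 601.86.

602 fish per year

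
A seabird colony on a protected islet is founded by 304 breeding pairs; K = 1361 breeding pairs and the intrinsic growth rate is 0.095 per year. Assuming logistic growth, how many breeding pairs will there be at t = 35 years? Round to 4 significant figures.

1210 breeding pairs

A = (K − N₀)/N₀ = (1361 − 304)/304 = 3.477.
N(t) = K/(1 + A·e^(−rt)) = 1361/(1 + 3.477×e^(−0.095×35)).
e^(−3.325) = 0.035973; denominator = 1 + 3.477×0.035973 = 1.1251.
N = 1361/1.1251 = 1209.7.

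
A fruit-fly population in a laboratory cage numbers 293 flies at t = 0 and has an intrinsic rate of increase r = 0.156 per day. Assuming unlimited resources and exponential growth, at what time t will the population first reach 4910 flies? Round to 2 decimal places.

Set N₀·e^(rt) = 4910: e^(0.156·t) = 4910/293 = 16.758.
0.156·t = ln(16.758) = 2.8189, so t = 2.8189/0.156 = 18.07.

18.07 days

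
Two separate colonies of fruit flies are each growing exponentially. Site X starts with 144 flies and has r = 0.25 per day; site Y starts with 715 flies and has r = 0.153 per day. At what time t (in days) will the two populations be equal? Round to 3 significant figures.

16.5 days

Set 144·e^(0.25t) = 715·e^(0.153t).
e^((0.25 − 0.153)t) = 715/144 → e^(0.097·t) = 4.9653.
0.097·t = ln(4.9653) = 1.6025, so t = 1.6025/0.097 = 16.52.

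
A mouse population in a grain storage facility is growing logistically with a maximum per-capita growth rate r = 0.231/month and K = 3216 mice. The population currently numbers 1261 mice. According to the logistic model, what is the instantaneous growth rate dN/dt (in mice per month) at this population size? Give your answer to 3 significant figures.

177 mice per month

dN/dt = rN(1 − N/K) = 0.231 × 1261 × (1 − 1261/3216).
1 − 1261/3216 = 0.6079; dN/dt = 0.231 × 1261 × 0.6079 = 177.08.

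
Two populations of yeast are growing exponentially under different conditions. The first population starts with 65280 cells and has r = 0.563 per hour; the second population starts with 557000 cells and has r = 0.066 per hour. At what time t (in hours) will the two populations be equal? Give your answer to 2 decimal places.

4.31 hours

Set 65280·e^(0.563t) = 557000·e^(0.066t).
e^((0.563 − 0.066)t) = 557000/65280 → e^(0.497·t) = 8.5325.
0.497·t = ln(8.5325) = 2.1439, so t = 2.1439/0.497 = 4.3136.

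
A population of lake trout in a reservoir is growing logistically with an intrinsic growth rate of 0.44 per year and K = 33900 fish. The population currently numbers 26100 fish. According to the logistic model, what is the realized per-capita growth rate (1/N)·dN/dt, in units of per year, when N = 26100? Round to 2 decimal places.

(1/N)·dN/dt = r(1 − N/K) = 0.44 × (1 − 26100/33900).
= 0.44 × 0.23009 = 0.10124.

0.10 per year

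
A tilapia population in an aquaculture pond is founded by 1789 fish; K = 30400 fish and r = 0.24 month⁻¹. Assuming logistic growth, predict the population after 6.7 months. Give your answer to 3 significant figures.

7230 fish

A = (K − N₀)/N₀ = (30400 − 1789)/1789 = 15.993.
N(t) = K/(1 + A·e^(−rt)) = 30400/(1 + 15.993×e^(−0.24×6.7)).
e^(−1.608) = 0.20029; denominator = 1 + 15.993×0.20029 = 4.2031.
N = 30400/4.2031 = 7232.67.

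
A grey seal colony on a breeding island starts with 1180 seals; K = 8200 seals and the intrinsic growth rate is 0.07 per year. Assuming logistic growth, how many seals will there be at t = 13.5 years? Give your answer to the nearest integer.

2476 seals

A = (K − N₀)/N₀ = (8200 − 1180)/1180 = 5.9492.
N(t) = K/(1 + A·e^(−rt)) = 8200/(1 + 5.9492×e^(−0.07×13.5)).
e^(−0.945) = 0.38868; denominator = 1 + 5.9492×0.38868 = 3.3123.
N = 8200/3.3123 = 2475.61.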